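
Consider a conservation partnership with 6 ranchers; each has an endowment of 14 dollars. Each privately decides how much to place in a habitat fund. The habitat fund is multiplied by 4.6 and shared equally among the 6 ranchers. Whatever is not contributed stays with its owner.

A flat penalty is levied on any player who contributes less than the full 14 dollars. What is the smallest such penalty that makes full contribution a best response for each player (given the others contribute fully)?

3.27 dollars

Given the others contribute fully, the best deviation is to contribute 0 (any partial contribution still incurs the fine and gives up units whose private return 0.7667 is below 1).
Deviating from 14 to 0 saves 14 dollars but forfeits the deviator's share of the drop in the habitat fund: 4.6/6 × 14 = 10.73.
So the deviation gain is 14 − 10.73 = 3.27, and the fine must be at least 3.27 dollars to wipe it out.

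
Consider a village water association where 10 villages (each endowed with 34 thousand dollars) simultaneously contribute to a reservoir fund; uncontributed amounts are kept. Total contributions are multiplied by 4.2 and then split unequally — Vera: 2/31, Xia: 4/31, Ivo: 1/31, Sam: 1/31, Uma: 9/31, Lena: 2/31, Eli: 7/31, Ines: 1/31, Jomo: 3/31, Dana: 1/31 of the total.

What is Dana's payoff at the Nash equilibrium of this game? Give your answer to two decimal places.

Each unit j contributes comes back to j as 4.2 × (j's share), so j prefers to contribute only if that share exceeds 1/4.2 = 0.2381; otherwise keeping the unit dominates.
Uma alone (share 9/31) is above the threshold, contributing 34; the remaining 9 contribute 0. Total contributed: 34.
Dana keeps 34 and receives 4.2 × 34 × 1/31 = 4.61 from the reservoir fund, for a payoff of 38.61.

38.61 thousand dollars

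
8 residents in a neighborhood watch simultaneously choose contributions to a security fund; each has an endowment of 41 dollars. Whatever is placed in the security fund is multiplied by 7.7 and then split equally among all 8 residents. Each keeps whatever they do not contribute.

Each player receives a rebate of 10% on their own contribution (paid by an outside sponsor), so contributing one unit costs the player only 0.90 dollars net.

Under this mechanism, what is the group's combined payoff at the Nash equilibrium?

2558.40 dollars

With the mechanism, a contributed unit returns (7.7/8) / 0.90 = 1.0694 per unit of net cost to the contributor — now above 1 — so contributing fully is weakly dominant for every player.
At the Nash equilibrium everyone contributes 41. Group total payoff = 8 × (41 × 0.10 + 7.7 × 41) = 2558.40.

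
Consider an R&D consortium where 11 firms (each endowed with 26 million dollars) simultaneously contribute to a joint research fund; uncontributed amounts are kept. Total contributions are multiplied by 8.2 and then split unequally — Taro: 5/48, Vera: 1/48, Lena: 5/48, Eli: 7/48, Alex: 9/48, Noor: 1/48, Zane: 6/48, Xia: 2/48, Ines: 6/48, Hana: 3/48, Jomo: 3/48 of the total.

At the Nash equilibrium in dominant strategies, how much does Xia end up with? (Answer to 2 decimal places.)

A player with share s gets back 8.2·s per unit contributed, so full contribution is dominant for anyone with s > 1/8.2 = 0.1220 and zero contribution is dominant for anyone below.
Eli, Alex, Zane and Ines are above the threshold, contributing 26 each; the remaining 7 contribute 0. Total contributed: 104.
Xia keeps 26 and receives 8.2 × 104 × 2/48 = 35.53 from the joint research fund, for a payoff of 61.53.

61.53 million dollars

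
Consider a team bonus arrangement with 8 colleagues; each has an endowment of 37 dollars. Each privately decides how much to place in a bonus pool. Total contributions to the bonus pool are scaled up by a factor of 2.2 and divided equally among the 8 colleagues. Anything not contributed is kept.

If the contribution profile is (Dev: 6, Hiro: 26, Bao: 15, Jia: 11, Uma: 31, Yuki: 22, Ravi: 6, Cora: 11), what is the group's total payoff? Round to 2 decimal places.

Total contributed: 6 + 26 + 15 + 11 + 31 + 22 + 6 + 11 = 128; total kept: 8 × 37 − 128 = 168.
The bonus pool pays out 2.2 × 128 = 281.60 in aggregate.
Group total = 168 + 281.60 = 449.60.

449.60 dollars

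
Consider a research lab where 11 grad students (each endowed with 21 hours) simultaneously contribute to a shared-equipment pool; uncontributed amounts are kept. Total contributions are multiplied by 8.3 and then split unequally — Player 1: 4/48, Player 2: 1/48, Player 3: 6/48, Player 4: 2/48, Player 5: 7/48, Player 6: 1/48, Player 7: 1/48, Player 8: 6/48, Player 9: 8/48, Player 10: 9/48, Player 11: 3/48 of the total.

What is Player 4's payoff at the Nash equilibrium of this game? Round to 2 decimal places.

57.31 hours

Each unit j contributes comes back to j as 8.3 × (j's share), so j prefers to contribute only if that share exceeds 1/8.3 = 0.1205; otherwise keeping the unit dominates.
Player 3, Player 5, Player 8, Player 9 and Player 10 clear that bar, contributing 21 each; the remaining 6 contribute 0. Total contributed: 105.
Player 4 keeps 21 and receives 8.3 × 105 × 2/48 = 36.31 from the shared-equipment pool, for a payoff of 57.31.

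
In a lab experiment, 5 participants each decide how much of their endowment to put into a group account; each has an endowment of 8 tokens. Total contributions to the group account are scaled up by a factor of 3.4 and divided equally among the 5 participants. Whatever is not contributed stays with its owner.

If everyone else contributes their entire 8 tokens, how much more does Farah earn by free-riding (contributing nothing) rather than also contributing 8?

Switching from a contribution of 8 to 0 lets Farah keep an extra 8 tokens, but lowers the group account by 8, which costs Farah their own share of that drop: 3.4/5 × 8 = 5.44.
Net gain = 8 − 5.44 = 2.56. The private return per contributed unit (0.6800) is below 1, so free-riding is indeed the best response regardless of what the others do.

2.56 tokens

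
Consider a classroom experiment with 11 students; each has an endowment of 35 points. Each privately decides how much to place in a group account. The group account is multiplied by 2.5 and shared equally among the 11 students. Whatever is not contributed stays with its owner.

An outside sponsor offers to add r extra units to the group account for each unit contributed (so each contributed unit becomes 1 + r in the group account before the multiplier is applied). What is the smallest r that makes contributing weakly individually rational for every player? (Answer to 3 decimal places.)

3.400

With matching at rate r, one contributed unit becomes (1 + r) in the group account and returns 2.5 × (1 + r) / 11 to the contributor.
Setting this equal to 1: 1 + r = 11/2.5 = 4.4000.
So the minimum matching rate is r = 4.4000 − 1 = 3.400.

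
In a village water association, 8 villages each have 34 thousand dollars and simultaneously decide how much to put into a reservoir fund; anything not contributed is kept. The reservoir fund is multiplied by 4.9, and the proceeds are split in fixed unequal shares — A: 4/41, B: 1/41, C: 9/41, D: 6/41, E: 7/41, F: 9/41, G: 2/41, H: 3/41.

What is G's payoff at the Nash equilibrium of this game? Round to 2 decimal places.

Player j's private return per contributed unit is 4.9 × (j's share). Contributing is weakly dominant for j when that share is at least 1/4.9 = 0.2041, and contributing 0 is dominant otherwise.
C and F clear that bar, contributing 34 each; the remaining 6 contribute 0. Total contributed: 68.
G keeps 34 and receives 4.9 × 68 × 2/41 = 16.25 from the reservoir fund, for a payoff of 50.25.

50.25 thousand dollars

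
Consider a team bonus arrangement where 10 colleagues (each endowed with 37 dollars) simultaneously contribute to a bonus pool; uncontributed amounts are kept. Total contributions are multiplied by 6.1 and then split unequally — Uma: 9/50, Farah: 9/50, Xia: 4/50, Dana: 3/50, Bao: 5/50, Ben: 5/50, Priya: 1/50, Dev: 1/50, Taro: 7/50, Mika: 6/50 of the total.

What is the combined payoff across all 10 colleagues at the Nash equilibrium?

Each unit j contributes comes back to j as 6.1 × (j's share), so j prefers to contribute only if that share exceeds 1/6.1 = 0.1639; otherwise keeping the unit dominates.
The shares above 0.1639 belong to Uma and Farah, contributing 37 each; the remaining 8 contribute 0. Total contributed: 74.
The bonus pool pays out 6.1 × 74 = 451.40 in total (split across the unequal shares, but the aggregate is all that matters for the group sum).
The 8 free-riders keep 37 each, adding 296. Group total = 296 + 451.40 = 747.40.

747.40 dollars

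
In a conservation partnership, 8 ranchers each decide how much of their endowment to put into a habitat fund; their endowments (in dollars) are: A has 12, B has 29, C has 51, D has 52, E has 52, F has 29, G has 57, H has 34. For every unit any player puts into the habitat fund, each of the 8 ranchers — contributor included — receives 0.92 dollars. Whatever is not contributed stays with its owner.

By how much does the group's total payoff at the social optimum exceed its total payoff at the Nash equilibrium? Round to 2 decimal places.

The private return per contributed unit is 0.92 < 1 for everyone, so the Nash equilibrium is zero contribution and the group total is Σ E_j = 12 + 29 + 51 + 52 + 52 + 29 + 57 + 34 = 316.
Each contributed unit returns 7.360 to the group, so the social optimum is full contribution by everyone: group total = 7.360 × 316 = 2325.76.
Efficiency loss = (7.360 − 1) × 316 = 2009.76.

2009.76 dollars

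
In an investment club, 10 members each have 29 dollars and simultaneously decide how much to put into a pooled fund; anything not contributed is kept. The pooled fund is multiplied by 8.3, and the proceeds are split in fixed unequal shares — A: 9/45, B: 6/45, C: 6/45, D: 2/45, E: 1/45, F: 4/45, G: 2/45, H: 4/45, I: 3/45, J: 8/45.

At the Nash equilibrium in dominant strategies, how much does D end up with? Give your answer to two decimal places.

A player with share s gets back 8.3·s per unit contributed, so full contribution is dominant for anyone with s > 1/8.3 = 0.1205 and zero contribution is dominant for anyone below.
The shares above 0.1205 belong to A, B, C and J, contributing 29 each; the remaining 6 contribute 0. Total contributed: 116.
D keeps 29 and receives 8.3 × 116 × 2/45 = 42.79 from the pooled fund, for a payoff of 71.79.

71.79 dollars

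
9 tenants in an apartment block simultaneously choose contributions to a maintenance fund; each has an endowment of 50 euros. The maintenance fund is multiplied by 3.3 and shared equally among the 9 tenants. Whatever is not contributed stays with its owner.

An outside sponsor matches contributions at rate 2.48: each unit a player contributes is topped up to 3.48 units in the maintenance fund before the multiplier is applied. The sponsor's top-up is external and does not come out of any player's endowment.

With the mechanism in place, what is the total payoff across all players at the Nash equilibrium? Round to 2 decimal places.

With the mechanism, a contributed unit returns 3.3 × 3.48 / 9 = 1.2760 per unit of net cost to the contributor — now above 1 — so contributing fully is weakly dominant for every player.
So the Nash equilibrium is full contribution by all 9; the group earns 3.3 × 3.48 × 450 = 5167.80.

5167.80 euros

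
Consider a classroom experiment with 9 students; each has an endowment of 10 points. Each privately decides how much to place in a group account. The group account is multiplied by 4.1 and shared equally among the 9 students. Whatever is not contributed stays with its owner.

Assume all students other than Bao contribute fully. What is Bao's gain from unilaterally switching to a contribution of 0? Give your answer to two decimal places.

5.44 points

Switching from a contribution of 10 to 0 lets Bao keep an extra 10 points, but lowers the group account by 10, which costs Bao their own share of that drop: 4.1/9 × 10 = 4.56.
Net gain = 10 − 4.56 = 5.44. The private return per contributed unit (0.4556) is below 1, so free-riding is indeed the best response regardless of what the others do.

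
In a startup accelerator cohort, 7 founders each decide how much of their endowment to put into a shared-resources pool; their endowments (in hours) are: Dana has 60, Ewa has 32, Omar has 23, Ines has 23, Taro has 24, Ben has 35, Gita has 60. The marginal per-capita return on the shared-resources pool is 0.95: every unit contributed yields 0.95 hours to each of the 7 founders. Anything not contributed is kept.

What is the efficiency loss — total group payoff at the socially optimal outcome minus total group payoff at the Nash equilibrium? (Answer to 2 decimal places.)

The private return per contributed unit is 0.95 < 1 for everyone, so the Nash equilibrium is zero contribution and the group total is Σ E_j = 60 + 32 + 23 + 23 + 24 + 35 + 60 = 257.
Each contributed unit returns 6.650 to the group, so the social optimum is full contribution by everyone: group total = 6.650 × 257 = 1709.05.
Efficiency loss = (6.650 − 1) × 257 = 1452.05.

1452.05 hours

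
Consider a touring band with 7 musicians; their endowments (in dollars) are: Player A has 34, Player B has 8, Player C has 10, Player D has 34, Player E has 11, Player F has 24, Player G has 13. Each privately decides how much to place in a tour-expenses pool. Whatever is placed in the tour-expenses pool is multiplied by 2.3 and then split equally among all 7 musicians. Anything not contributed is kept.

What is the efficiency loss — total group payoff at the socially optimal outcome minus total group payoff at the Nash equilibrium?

The private return per contributed unit is 2.3/7 = 0.3286 < 1 for every player regardless of endowment, so the Nash equilibrium is zero contribution and the group total is Σ E_j = 34 + 8 + 10 + 34 + 11 + 24 + 13 = 134.
Each contributed unit returns 2.300 to the group, so the social optimum is full contribution by everyone: group total = 2.300 × 134 = 308.20.
Efficiency loss = (2.300 − 1) × 134 = 174.20.

174.20 dollars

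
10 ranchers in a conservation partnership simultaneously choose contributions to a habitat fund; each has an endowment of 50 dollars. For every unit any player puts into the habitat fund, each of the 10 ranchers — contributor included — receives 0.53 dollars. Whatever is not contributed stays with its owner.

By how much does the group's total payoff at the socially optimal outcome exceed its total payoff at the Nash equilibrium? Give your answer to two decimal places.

2150.00 dollars

The private return per contributed unit is 0.53 < 1, so contributing 0 is dominant for every player. At the Nash equilibrium everyone keeps their 50, and the group total is 10 × 50 = 500.
Each contributed unit returns 5.300 to the group as a whole (0.53 to each of 10 players), which exceeds 1, so the social optimum is full contribution: group total = 5.300 × 500 = 2650.00.
Efficiency loss = 2650.00 − 500 = 2150.00.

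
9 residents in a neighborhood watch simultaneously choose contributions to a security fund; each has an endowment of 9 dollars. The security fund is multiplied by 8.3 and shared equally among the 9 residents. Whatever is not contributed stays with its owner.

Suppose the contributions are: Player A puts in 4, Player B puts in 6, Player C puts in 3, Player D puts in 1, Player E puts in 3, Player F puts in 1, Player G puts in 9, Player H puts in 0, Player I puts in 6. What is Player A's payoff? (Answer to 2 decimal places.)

35.43 dollars

Total contributed: 4 + 6 + 3 + 1 + 3 + 1 + 9 + 0 + 6 = 33.
Each receives 8.3 × 33 / 9 = 30.43 from the security fund.
Player A keeps 9 − 4 = 5, so Player A's payoff is 5 + 30.43 = 35.43.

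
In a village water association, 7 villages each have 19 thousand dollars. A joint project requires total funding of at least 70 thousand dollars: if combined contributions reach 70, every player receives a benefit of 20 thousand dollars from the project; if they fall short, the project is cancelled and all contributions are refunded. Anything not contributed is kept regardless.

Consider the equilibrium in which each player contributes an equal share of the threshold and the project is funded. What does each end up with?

29 thousand dollars

Equal share of the threshold: 70/7 = 10.
At this profile no one gains by cutting their contribution: any cut drops the total below 70, the project is cancelled, contributions are refunded, and the deviator ends with 19, which is less than 19 − 10 + 20 = 29. Contributing more than 10 just wastes the excess. So contributing exactly 10 is a best response.
Each player's payoff: 19 − 10 + 20 = 29.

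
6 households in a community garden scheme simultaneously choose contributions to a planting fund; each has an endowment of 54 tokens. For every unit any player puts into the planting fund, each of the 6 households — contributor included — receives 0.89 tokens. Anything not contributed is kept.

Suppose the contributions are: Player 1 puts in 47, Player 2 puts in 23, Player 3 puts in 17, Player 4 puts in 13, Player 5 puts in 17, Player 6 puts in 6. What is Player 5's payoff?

146.47 tokens

Total contributed: 47 + 23 + 17 + 13 + 17 + 6 = 123.
Each receives 0.89 × 123 = 109.47 from the planting fund.
Player 5 keeps 54 − 17 = 37, so Player 5's payoff is 37 + 109.47 = 146.47.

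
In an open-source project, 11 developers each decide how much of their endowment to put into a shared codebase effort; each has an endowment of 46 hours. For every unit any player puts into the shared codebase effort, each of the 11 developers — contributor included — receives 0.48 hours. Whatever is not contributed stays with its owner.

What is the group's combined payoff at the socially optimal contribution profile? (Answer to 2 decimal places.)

2671.68 hours

Each contributed unit returns 5.280 to the group as a whole (0.48 to each of 11 players), which exceeds 1, so the social optimum is full contribution: group total = 5.280 × 506 = 2671.68.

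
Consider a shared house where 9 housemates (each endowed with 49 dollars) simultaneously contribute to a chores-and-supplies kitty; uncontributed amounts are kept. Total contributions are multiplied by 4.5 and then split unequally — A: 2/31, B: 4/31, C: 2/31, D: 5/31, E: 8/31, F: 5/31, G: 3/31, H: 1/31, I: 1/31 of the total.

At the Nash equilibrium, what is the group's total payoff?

612.50 dollars

A player with share s gets back 4.5·s per unit contributed, so full contribution is dominant for anyone with s > 1/4.5 = 0.2222 and zero contribution is dominant for anyone below.
The only share above 0.2222 is E's 8/31, contributing 49; the remaining 8 contribute 0. Total contributed: 49.
The chores-and-supplies kitty pays out 4.5 × 49 = 220.50 in total (split across the unequal shares, but the aggregate is all that matters for the group sum).
The 8 free-riders keep 49 each, adding 392. Group total = 392 + 220.50 = 612.50.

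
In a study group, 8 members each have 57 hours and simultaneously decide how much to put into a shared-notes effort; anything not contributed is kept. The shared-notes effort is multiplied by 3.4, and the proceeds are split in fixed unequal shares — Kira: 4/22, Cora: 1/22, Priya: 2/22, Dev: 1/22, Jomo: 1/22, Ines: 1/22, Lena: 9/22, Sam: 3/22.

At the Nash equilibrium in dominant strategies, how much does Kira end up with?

A player with share s gets back 3.4·s per unit contributed, so full contribution is dominant for anyone with s > 1/3.4 = 0.2941 and zero contribution is dominant for anyone below.
The only share above 0.2941 is Lena's 9/22, contributing 57; the remaining 7 contribute 0. Total contributed: 57.
Kira keeps 57 and receives 3.4 × 57 × 4/22 = 35.24 from the shared-notes effort, for a payoff of 92.24.

92.24 hours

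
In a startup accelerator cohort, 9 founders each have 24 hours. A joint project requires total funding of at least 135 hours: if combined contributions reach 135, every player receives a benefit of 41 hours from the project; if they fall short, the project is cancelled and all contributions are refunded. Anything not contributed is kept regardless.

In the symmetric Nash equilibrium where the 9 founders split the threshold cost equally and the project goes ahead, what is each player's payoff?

Equal share of the threshold: 135/9 = 15.
At this profile no one gains by cutting their contribution: any cut drops the total below 135, the project is cancelled, contributions are refunded, and the deviator ends with 24, which is less than 24 − 15 + 41 = 50. Contributing more than 15 just wastes the excess. So contributing exactly 15 is a best response.
Each player's payoff: 24 − 15 + 41 = 50.

50 hours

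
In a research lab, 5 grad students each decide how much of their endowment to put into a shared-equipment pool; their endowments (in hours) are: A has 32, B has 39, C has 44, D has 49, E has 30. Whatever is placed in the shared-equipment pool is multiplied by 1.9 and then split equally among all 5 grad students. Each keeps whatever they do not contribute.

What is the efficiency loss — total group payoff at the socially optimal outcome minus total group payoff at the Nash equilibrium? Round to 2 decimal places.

The private return per contributed unit is 1.9/5 = 0.3800 < 1 for every player regardless of endowment, so the Nash equilibrium is zero contribution and the group total is Σ E_j = 32 + 39 + 44 + 49 + 30 = 194.
Each contributed unit returns 1.900 to the group, so the social optimum is full contribution by everyone: group total = 1.900 × 194 = 368.60.
Efficiency loss = (1.900 − 1) × 194 = 174.60.

174.60 hours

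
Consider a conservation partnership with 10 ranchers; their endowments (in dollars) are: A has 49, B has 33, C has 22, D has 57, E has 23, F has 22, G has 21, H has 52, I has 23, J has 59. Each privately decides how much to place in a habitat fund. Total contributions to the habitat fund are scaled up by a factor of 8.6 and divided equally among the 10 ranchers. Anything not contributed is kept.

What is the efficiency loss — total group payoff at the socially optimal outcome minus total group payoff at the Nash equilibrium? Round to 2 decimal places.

2743.60 dollars

The private return per contributed unit is 8.6/10 = 0.8600 < 1 for every player regardless of endowment, so the Nash equilibrium is zero contribution and the group total is Σ E_j = 49 + 33 + 22 + 57 + 23 + 22 + 21 + 52 + 23 + 59 = 361.
Each contributed unit returns 8.600 to the group, so the social optimum is full contribution by everyone: group total = 8.600 × 361 = 3104.60.
Efficiency loss = (8.600 − 1) × 361 = 2743.60.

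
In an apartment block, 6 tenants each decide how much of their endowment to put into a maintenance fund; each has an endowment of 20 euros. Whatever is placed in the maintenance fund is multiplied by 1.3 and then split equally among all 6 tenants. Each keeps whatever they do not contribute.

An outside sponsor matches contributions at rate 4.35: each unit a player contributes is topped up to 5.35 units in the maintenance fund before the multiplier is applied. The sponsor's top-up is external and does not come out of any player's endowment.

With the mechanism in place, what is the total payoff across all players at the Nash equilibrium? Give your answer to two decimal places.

834.60 euros

The effective private return per unit is now 1.3 × 5.35 / 6 = 1.1592 > 1, so every player's dominant strategy flips to full contribution.
At the Nash equilibrium everyone contributes 20. Group total payoff = 1.3 × 5.35 × 120 = 834.60.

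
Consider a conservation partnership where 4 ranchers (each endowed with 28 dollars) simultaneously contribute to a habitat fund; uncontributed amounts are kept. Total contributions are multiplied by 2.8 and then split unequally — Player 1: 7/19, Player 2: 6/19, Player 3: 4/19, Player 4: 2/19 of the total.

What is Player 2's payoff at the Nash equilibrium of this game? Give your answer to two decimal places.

A player with share s gets back 2.8·s per unit contributed, so full contribution is dominant for anyone with s > 1/2.8 = 0.3571 and zero contribution is dominant for anyone below.
Only Player 1 (7/19) clears that bar, contributing 28; the remaining 3 contribute 0. Total contributed: 28.
Player 2 keeps 28 and receives 2.8 × 28 × 6/19 = 24.76 from the habitat fund, for a payoff of 52.76.

52.76 dollars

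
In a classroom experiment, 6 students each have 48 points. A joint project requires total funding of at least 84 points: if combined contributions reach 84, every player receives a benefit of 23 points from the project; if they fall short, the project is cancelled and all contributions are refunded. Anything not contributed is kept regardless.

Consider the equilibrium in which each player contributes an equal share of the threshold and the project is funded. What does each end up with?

Equal share of the threshold: 84/6 = 14.
At this profile no one gains by cutting their contribution: any cut drops the total below 84, the project is cancelled, contributions are refunded, and the deviator ends with 48, which is less than 48 − 14 + 23 = 57. Contributing more than 14 just wastes the excess. So contributing exactly 14 is a best response.
Each player's payoff: 48 − 14 + 23 = 57.

57 points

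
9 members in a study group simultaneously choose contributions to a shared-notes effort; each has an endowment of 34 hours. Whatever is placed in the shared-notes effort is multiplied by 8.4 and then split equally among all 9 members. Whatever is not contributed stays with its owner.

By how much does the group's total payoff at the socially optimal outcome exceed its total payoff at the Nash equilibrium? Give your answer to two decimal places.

Each contributed unit returns 8.4/9 = 0.9333 to its contributor — below 1 — so contributing 0 is dominant for every player. At the Nash equilibrium everyone keeps their 34, and the group total is 9 × 34 = 306.
Each contributed unit returns 8.400 to the group as a whole (0.9333 to each of 9 players), which exceeds 1, so the social optimum is full contribution: group total = 8.400 × 306 = 2570.40.
Efficiency loss = 2570.40 − 306 = 2264.40.

2264.40 hours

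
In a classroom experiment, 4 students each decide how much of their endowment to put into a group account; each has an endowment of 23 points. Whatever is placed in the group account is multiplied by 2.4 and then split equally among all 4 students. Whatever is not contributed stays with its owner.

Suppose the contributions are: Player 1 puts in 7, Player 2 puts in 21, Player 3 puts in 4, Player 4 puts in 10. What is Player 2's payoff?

27.20 points

Total contributed: 7 + 21 + 4 + 10 = 42.
Each receives 2.4 × 42 / 4 = 25.20 from the group account.
Player 2 keeps 23 − 21 = 2, so Player 2's payoff is 2 + 25.20 = 27.20.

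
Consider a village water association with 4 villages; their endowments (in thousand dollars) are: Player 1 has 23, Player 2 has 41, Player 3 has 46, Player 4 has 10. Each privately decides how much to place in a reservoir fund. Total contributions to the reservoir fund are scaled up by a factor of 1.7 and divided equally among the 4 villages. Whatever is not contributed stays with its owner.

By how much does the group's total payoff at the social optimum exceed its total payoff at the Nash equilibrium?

84.00 thousand dollars

The private return per contributed unit is 1.7/4 = 0.4250 < 1 for every player regardless of endowment, so the Nash equilibrium is zero contribution and the group total is Σ E_j = 23 + 41 + 46 + 10 = 120.
Each contributed unit returns 1.700 to the group, so the social optimum is full contribution by everyone: group total = 1.700 × 120 = 204.00.
Efficiency loss = (1.700 − 1) × 120 = 84.00.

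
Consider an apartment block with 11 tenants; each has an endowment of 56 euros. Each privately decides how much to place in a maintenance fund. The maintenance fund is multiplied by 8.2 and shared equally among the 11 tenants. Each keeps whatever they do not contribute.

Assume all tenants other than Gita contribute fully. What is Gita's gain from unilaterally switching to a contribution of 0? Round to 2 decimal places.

Switching from a contribution of 56 to 0 lets Gita keep an extra 56 euros, but lowers the maintenance fund by 56, which costs Gita their own share of that drop: 8.2/11 × 56 = 41.75.
Net gain = 56 − 41.75 = 14.25. The private return per contributed unit (0.7455) is below 1, so free-riding is indeed the best response regardless of what the others do.

14.25 euros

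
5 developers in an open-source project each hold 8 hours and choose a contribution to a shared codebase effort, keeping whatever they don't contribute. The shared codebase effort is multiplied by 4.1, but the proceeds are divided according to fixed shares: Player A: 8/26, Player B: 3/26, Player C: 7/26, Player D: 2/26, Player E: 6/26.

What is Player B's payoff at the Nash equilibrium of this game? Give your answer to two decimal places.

15.57 hours

Each unit j contributes comes back to j as 4.1 × (j's share), so j prefers to contribute only if that share exceeds 1/4.1 = 0.2439; otherwise keeping the unit dominates.
Player A and Player C are above the threshold, contributing 8 each; the remaining 3 contribute 0. Total contributed: 16.
Player B keeps 8 and receives 4.1 × 16 × 3/26 = 7.57 from the shared codebase effort, for a payoff of 15.57.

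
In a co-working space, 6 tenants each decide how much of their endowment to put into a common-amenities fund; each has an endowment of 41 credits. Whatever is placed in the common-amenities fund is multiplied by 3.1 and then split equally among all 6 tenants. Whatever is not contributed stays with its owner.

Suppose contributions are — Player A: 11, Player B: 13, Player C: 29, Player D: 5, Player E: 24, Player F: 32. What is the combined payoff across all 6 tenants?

485.40 credits

Total contributed: 11 + 13 + 29 + 5 + 24 + 32 = 114; total kept: 6 × 41 − 114 = 132.
The common-amenities fund pays out 3.1 × 114 = 353.40 in aggregate.
Group total = 132 + 353.40 = 485.40.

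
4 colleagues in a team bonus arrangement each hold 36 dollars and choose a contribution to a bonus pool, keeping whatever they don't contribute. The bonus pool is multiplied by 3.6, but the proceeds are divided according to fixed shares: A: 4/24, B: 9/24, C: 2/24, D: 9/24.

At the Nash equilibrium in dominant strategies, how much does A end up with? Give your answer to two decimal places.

79.20 dollars

Player j's private return per contributed unit is 3.6 × (j's share). Contributing is weakly dominant for j when that share is at least 1/3.6 = 0.2778, and contributing 0 is dominant otherwise.
The shares above 0.2778 belong to B and D, contributing 36 each; the remaining 2 contribute 0. Total contributed: 72.
A keeps 36 and receives 3.6 × 72 × 4/24 = 43.20 from the bonus pool, for a payoff of 79.20.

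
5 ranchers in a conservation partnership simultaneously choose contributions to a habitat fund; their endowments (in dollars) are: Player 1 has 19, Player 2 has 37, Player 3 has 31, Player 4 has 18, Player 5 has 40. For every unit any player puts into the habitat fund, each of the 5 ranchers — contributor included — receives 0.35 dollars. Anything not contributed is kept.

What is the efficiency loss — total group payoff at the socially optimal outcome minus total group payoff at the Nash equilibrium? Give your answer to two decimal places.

The private return per contributed unit is 0.35 < 1 for everyone, so the Nash equilibrium is zero contribution and the group total is Σ E_j = 19 + 37 + 31 + 18 + 40 = 145.
Each contributed unit returns 1.750 to the group, so the social optimum is full contribution by everyone: group total = 1.750 × 145 = 253.75.
Efficiency loss = (1.750 − 1) × 145 = 108.75.

108.75 dollars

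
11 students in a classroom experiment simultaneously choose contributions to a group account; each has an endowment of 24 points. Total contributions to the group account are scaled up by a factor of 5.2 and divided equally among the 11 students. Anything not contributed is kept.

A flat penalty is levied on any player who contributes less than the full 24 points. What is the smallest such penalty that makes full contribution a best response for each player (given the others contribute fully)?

12.65 points

Given the others contribute fully, the best deviation is to contribute 0 (any partial contribution still incurs the fine and gives up units whose private return 0.4727 is below 1).
Deviating from 24 to 0 saves 24 points but forfeits the deviator's share of the drop in the group account: 5.2/11 × 24 = 11.35.
So the deviation gain is 24 − 11.35 = 12.65, and the fine must be at least 12.65 points to wipe it out.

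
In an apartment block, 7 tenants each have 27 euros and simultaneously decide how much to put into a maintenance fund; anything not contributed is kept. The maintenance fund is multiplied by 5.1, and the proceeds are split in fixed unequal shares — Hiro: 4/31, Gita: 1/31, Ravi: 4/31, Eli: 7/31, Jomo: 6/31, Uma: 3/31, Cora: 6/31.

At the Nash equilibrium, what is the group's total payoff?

Each unit j contributes comes back to j as 5.1 × (j's share), so j prefers to contribute only if that share exceeds 1/5.1 = 0.1961; otherwise keeping the unit dominates.
The only share above 0.1961 is Eli's 7/31, contributing 27; the remaining 6 contribute 0. Total contributed: 27.
The maintenance fund pays out 5.1 × 27 = 137.70 in total (split across the unequal shares, but the aggregate is all that matters for the group sum).
The 6 free-riders keep 27 each, adding 162. Group total = 162 + 137.70 = 299.70.

299.70 euros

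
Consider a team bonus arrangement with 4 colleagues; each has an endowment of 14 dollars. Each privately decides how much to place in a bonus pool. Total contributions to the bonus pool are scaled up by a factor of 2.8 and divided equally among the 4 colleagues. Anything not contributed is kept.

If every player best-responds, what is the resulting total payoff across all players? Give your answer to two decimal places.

56.00 dollars

Each contributed unit returns 2.8/4 = 0.7000 to its contributor — below 1 — so contributing 0 is dominant for every player. At the Nash equilibrium everyone keeps their 14, and the group total is 4 × 14 = 56.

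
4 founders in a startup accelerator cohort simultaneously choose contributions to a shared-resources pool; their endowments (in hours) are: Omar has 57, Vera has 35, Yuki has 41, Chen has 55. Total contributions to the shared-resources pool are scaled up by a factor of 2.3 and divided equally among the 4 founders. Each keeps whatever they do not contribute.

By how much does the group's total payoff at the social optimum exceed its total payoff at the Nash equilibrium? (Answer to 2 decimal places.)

The private return per contributed unit is 2.3/4 = 0.5750 < 1 for every player regardless of endowment, so the Nash equilibrium is zero contribution and the group total is Σ E_j = 57 + 35 + 41 + 55 = 188.
Each contributed unit returns 2.300 to the group, so the social optimum is full contribution by everyone: group total = 2.300 × 188 = 432.40.
Efficiency loss = (2.300 − 1) × 188 = 244.40.

244.40 hours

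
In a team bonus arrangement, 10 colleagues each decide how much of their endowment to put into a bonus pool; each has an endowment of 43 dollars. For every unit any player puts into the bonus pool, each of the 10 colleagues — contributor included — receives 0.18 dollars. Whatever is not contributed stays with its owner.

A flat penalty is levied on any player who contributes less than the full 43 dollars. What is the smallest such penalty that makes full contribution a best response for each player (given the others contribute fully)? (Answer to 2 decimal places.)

35.26 dollars

Given the others contribute fully, the best deviation is to contribute 0 (any partial contribution still incurs the fine and gives up units whose private return 0.18 is below 1).
Deviating from 43 to 0 saves 43 dollars but forfeits the deviator's share of the drop in the bonus pool: 0.18 × 43 = 7.74.
So the deviation gain is 43 − 7.74 = 35.26, and the fine must be at least 35.26 dollars to wipe it out.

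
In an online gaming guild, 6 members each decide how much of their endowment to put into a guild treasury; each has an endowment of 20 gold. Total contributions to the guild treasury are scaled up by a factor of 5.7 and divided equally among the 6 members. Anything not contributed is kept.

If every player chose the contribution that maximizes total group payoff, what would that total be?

684.00 gold

Each contributed unit returns 5.700 to the group as a whole (0.9500 to each of 6 players), which exceeds 1, so the social optimum is full contribution: group total = 5.700 × 120 = 684.00.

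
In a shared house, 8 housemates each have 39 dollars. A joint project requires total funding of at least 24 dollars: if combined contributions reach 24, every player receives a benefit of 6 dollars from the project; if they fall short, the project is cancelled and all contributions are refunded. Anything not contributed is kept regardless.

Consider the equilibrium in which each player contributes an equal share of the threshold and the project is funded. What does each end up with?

Equal share of the threshold: 24/8 = 3.
At this profile no one gains by cutting their contribution: any cut drops the total below 24, the project is cancelled, contributions are refunded, and the deviator ends with 39, which is less than 39 − 3 + 6 = 42. Contributing more than 3 just wastes the excess. So contributing exactly 3 is a best response.
Each player's payoff: 39 − 3 + 6 = 42.

42 dollars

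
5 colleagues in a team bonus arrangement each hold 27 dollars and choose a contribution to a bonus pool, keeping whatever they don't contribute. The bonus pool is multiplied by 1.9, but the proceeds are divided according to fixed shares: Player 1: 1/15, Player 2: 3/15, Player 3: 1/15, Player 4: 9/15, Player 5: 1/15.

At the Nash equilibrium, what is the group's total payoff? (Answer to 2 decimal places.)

159.30 dollars

For player j, contributing a unit is worthwhile iff 1.9 × (j's share) ≥ 1, i.e. iff j's share is at least 0.5263.
Player 4 alone (share 9/15) is above the threshold, contributing 27; the remaining 4 contribute 0. Total contributed: 27.
The bonus pool pays out 1.9 × 27 = 51.30 in total (split across the unequal shares, but the aggregate is all that matters for the group sum).
The 4 free-riders keep 27 each, adding 108. Group total = 108 + 51.30 = 159.30.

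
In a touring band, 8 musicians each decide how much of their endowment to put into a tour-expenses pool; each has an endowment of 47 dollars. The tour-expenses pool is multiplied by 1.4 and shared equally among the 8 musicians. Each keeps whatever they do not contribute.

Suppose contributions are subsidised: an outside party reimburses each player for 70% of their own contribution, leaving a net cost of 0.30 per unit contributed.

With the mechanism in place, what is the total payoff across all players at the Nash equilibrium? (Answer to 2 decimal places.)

376.00 dollars

The effective private return is (1.4/8) / 0.30 = 0.5833, which is still under 1, so the mechanism doesn't change anyone's dominant strategy: zero contribution.
At the Nash equilibrium no one contributes; group total payoff = 8 × 47 = 376.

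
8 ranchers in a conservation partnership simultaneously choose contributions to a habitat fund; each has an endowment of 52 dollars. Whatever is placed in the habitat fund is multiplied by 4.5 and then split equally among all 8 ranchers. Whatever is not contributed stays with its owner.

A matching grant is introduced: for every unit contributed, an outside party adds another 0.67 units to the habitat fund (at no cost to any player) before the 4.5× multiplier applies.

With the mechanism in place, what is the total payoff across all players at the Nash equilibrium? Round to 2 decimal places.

With the mechanism, a contributed unit returns 4.5 × 1.67 / 8 = 0.9394 per unit of net cost — still below 1 — so contributing 0 remains dominant for every player.
At the Nash equilibrium no one contributes; group total payoff = 8 × 52 = 416.

416.00 dollars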